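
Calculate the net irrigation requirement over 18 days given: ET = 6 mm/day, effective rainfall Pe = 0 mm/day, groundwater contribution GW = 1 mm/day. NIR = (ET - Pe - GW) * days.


Daily deficit = ET - Pe - GW = 6 - 0 - 1 = 5 mm/day
NIR = 5 * 18 = 90 mm

90.0000 mm


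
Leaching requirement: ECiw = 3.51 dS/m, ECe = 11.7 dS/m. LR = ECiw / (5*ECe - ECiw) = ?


LR = ECiw / (5*ECe - ECiw)
LR = 3.51 / (5*11.7 - 3.51)
LR = 3.51 / 54.9900

0.0638


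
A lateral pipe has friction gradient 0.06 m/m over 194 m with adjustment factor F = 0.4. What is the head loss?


hf = J * L * F = 0.06 * 194 * 0.4 = 4.6560 m

4.6560 m


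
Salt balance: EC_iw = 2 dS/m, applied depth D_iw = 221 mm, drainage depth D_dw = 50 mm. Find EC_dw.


EC_dw = EC_iw * D_iw / D_dw
EC_dw = 2 * 221 / 50
EC_dw = 442 / 50

8.8400 dS/m


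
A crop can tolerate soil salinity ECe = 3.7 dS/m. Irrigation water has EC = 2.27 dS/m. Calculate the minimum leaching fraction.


LR = ECiw / (5*ECe - ECiw)
LR = 2.27 / (5*3.7 - 2.27)
LR = 2.27 / 16.2300

0.1399


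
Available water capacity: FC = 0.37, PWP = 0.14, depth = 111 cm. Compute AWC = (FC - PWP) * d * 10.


AWC = (FC - PWP) * d * 10
AWC = (0.37 - 0.14) * 111 * 10
AWC = 0.2300 * 111 * 10

255.3000 mm


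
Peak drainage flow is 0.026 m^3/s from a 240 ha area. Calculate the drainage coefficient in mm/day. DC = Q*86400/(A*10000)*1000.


DC = Q * 86400 / (A * 10000) * 1000
DC = 0.026 * 86400 / (240 * 10000) * 1000
DC = 2246400.0000 / 2400000

0.9360 mm/day


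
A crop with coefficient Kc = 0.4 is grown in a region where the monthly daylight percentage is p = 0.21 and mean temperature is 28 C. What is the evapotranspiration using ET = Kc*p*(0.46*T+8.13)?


ET = Kc * p * (0.46*T + 8.13)
ET = 0.4 * 0.21 * (0.46*28 + 8.13)
ET = 0.4 * 0.21 * 21.0100

1.7648 mm/day


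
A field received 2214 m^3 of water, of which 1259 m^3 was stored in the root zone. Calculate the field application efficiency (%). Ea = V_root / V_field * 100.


Ea = V_root / V_field * 100 = 1259 / 2214 * 100 = 56.8654%

56.8654 %


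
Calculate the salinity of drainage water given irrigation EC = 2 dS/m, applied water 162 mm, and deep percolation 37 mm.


EC_dw = EC_iw * D_iw / D_dw
EC_dw = 2 * 162 / 37
EC_dw = 324 / 37

8.7568 dS/m


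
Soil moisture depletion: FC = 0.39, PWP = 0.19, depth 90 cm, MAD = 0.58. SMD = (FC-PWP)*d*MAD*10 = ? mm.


SMD = (FC - PWP) * d * MAD * 10
SMD = (0.39 - 0.19) * 90 * 0.58 * 10
SMD = 0.2000 * 90 * 0.58 * 10

104.4000 mm


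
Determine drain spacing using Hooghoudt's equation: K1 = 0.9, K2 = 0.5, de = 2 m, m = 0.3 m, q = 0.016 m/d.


S^2 = 8*K2*de*m/q + 4*K1*m^2/q
S^2 = 8*0.5*2*0.3/0.016 + 4*0.9*0.3^2/0.016
S = sqrt(170.2500)

13.0480 m


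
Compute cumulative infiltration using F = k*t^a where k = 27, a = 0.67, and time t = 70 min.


F = k * t^a = 27 * 70^0.67
F = 27 * 17.227239

465.1355 mm


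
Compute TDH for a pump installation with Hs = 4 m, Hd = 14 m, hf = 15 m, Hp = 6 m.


TDH = Hs + Hd + hf + Hp = 4 + 14 + 15 + 6 = 39

39 m


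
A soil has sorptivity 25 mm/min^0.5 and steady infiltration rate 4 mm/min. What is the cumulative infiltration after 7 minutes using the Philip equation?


F = S*sqrt(t) + A*t
F = 25*sqrt(7) + 4*7
F = 25*2.645751 + 28

94.1438 mm


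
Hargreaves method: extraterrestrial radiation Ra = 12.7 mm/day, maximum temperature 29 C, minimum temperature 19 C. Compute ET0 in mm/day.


Tmean = (Tmax + Tmin)/2 = (29 + 19)/2 = 24.0
ET0 = 0.0023 * 12.7 * (24.0 + 17.8) * sqrt(29 - 19)
ET0 = 0.0023 * 12.7 * 41.8 * 3.162278

3.8611 mm/day


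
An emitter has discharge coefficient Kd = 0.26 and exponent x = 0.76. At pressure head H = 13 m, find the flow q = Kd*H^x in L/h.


q = Kd * H^x = 0.26 * 13^0.76 = 0.26 * 7.024201

1.8263 L/h


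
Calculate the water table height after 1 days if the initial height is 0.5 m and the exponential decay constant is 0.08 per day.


m = m0 * exp(-k*t)
m = 0.5 * exp(-0.08 * 1)
m = 0.5 * exp(-0.0800)

0.4616 m


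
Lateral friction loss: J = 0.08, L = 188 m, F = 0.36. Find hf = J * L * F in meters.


hf = J * L * F = 0.08 * 188 * 0.36 = 5.4144 m

5.4144 m


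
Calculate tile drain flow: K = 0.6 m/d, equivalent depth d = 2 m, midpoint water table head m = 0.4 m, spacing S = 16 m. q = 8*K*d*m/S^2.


q = 8*K*d*m/S^2
q = 8*0.6*2*0.4/16^2
q = 3.8400 / 256

0.0150 m/d


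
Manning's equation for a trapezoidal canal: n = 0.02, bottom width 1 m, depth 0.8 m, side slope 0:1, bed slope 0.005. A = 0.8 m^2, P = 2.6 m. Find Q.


R = A/P = 0.8/2.6 = 0.307692
Q = (1/0.02) * 0.8 * 0.307692^(2/3) * 0.005^0.5

1.2891 m^3/s


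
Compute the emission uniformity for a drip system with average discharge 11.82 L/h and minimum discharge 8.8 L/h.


EU = (q_min/q_avg)*100 = (8.8/11.82)*100 = 74.4501%

74.4501 %


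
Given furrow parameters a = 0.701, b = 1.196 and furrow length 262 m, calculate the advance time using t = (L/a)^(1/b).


t = (L/a)^(1/b)
t = (262/0.701)^(1/1.196)
t = 373.751783^(1/1.196)

141.5759 min


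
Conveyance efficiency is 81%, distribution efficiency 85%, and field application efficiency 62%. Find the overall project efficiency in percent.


Ec = 0.81, Eb = 0.85, Ea = 0.62
E = 0.81 * 0.85 * 0.62 * 100 = 42.6870%

42.6870 %


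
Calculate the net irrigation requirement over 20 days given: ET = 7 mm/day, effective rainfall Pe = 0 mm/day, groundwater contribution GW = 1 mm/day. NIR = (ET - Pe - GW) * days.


Daily deficit = ET - Pe - GW = 7 - 0 - 1 = 6 mm/day
NIR = 6 * 20 = 120 mm

120.0000 mm


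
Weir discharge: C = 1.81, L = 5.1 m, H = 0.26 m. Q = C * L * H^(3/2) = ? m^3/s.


Q = C * L * H^(3/2) = 1.81 * 5.1 * 0.26^1.5 = 1.81 * 5.1 * 0.132575

1.2238 m^3/s


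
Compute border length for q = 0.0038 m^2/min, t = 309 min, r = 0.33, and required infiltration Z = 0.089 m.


L = q*t/((1+r)*Z)
L = 0.0038*309/((1+0.33)*0.089)
L = 1.1742/0.11837

9.9197 m


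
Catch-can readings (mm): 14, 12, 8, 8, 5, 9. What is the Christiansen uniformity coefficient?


mean = 9.333333 mm
MAD = 2.444444 mm
CU = (1 - 2.444444/9.333333)*100

73.8095 %


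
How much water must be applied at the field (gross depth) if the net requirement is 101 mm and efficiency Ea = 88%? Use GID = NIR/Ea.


Ea = 88% = 0.88
GID = NIR / Ea = 101 / 0.88 = 114.7727 mm

114.7727 mm


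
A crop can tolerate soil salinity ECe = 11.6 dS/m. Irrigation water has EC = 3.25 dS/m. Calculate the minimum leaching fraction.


LR = ECiw / (5*ECe - ECiw)
LR = 3.25 / (5*11.6 - 3.25)
LR = 3.25 / 54.7500

0.0594


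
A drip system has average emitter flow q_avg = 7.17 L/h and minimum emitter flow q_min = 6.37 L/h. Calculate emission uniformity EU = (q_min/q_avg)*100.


EU = (q_min/q_avg)*100 = (6.37/7.17)*100 = 88.8424%

88.8424 %


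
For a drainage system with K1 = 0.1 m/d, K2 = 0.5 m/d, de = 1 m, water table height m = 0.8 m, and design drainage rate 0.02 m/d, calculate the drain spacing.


S^2 = 8*K2*de*m/q + 4*K1*m^2/q
S^2 = 8*0.5*1*0.8/0.02 + 4*0.1*0.8^2/0.02
S = sqrt(172.8000)

13.1453 m


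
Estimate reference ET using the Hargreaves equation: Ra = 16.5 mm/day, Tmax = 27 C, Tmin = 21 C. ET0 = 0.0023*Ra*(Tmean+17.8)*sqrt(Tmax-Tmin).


Tmean = (Tmax + Tmin)/2 = (27 + 21)/2 = 24.0
ET0 = 0.0023 * 16.5 * (24.0 + 17.8) * sqrt(27 - 21)
ET0 = 0.0023 * 16.5 * 41.8 * 2.449490

3.8857 mm/day


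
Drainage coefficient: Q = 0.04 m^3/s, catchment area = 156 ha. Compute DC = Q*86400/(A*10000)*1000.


DC = Q * 86400 / (A * 10000) * 1000
DC = 0.04 * 86400 / (156 * 10000) * 1000
DC = 3456000.0000 / 1560000

2.2154 mm/day


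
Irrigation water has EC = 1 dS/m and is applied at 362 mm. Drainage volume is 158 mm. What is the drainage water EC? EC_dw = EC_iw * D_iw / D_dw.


EC_dw = EC_iw * D_iw / D_dw
EC_dw = 1 * 362 / 158
EC_dw = 362 / 158

2.2911 dS/m


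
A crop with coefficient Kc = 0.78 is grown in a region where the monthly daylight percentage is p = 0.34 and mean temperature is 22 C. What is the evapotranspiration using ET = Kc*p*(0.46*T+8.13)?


ET = Kc * p * (0.46*T + 8.13)
ET = 0.78 * 0.34 * (0.46*22 + 8.13)
ET = 0.78 * 0.34 * 18.2500

4.8399 mm/day


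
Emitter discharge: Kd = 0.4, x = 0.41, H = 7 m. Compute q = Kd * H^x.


q = Kd * H^x = 0.4 * 7^0.41 = 0.4 * 2.220702

0.8883 L/h


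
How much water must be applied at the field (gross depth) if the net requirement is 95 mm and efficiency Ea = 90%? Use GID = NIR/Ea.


Ea = 90% = 0.9
GID = NIR / Ea = 95 / 0.9 = 105.5556 mm

105.5556 mm


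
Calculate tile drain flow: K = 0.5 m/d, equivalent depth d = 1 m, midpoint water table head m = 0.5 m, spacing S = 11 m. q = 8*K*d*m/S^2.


q = 8*K*d*m/S^2
q = 8*0.5*1*0.5/11^2
q = 2.0000 / 121

0.0165 m/d


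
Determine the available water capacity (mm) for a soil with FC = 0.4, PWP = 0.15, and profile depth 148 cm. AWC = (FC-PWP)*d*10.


AWC = (FC - PWP) * d * 10
AWC = (0.4 - 0.15) * 148 * 10
AWC = 0.2500 * 148 * 10

370.0000 mm


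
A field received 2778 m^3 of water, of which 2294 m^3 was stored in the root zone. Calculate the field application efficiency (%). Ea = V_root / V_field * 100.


Ea = V_root / V_field * 100 = 2294 / 2778 * 100 = 82.5774%

82.5774 %


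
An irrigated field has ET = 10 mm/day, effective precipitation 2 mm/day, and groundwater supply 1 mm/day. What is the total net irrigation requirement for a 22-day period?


Daily deficit = ET - Pe - GW = 10 - 2 - 1 = 7 mm/day
NIR = 7 * 22 = 154 mm

154.0000 mm


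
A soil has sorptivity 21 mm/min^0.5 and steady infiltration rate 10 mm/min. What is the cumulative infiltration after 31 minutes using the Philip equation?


F = S*sqrt(t) + A*t
F = 21*sqrt(31) + 10*31
F = 21*5.567764 + 310

426.9230 mm


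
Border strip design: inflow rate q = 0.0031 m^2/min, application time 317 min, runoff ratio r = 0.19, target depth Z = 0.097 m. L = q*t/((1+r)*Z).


L = q*t/((1+r)*Z)
L = 0.0031*317/((1+0.19)*0.097)
L = 0.9827/0.11543

8.5134 m


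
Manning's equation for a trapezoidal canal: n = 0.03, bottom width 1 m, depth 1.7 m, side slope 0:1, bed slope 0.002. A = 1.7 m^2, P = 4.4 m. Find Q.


R = A/P = 1.7/4.4 = 0.386364
Q = (1/0.03) * 1.7 * 0.386364^(2/3) * 0.002^0.5

1.3443 m^3/s


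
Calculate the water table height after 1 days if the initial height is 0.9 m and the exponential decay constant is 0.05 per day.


m = m0 * exp(-k*t)
m = 0.9 * exp(-0.05 * 1)
m = 0.9 * exp(-0.0500)

0.8561 m


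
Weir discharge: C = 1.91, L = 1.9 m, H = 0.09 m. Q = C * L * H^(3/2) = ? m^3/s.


Q = C * L * H^(3/2) = 1.91 * 1.9 * 0.09^1.5 = 1.91 * 1.9 * 0.027000

0.0980 m^3/s


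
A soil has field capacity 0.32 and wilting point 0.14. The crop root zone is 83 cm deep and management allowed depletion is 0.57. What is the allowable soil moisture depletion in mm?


SMD = (FC - PWP) * d * MAD * 10
SMD = (0.32 - 0.14) * 83 * 0.57 * 10
SMD = 0.1800 * 83 * 0.57 * 10

85.1580 mm


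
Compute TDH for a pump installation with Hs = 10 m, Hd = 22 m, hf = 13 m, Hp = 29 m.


TDH = Hs + Hd + hf + Hp = 10 + 22 + 13 + 29 = 74

74 m


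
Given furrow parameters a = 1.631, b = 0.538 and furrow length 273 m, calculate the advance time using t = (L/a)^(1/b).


t = (L/a)^(1/b)
t = (273/1.631)^(1/0.538)
t = 167.381974^(1/0.538)

13592.1300 min


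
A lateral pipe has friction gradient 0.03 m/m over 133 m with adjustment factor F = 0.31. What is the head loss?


hf = J * L * F = 0.03 * 133 * 0.31 = 1.2369 m

1.2369 m


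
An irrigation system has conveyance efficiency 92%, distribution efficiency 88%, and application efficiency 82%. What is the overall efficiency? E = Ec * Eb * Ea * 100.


Ec = 0.92, Eb = 0.88, Ea = 0.82
E = 0.92 * 0.88 * 0.82 * 100 = 66.3872%

66.3872 %


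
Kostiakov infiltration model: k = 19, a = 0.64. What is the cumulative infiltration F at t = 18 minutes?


F = k * t^a = 19 * 18^0.64
F = 19 * 6.358789

120.8170 mm


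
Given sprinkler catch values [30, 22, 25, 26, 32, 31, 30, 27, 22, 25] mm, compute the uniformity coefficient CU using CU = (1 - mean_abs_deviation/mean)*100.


mean = 27.000000 mm
MAD = 3.000000 mm
CU = (1 - 3.000000/27.000000)*100

88.8889 %


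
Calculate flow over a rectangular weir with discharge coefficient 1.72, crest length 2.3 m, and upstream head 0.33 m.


Q = C * L * H^(3/2) = 1.72 * 2.3 * 0.33^1.5 = 1.72 * 2.3 * 0.189571

0.7499 m^3/s


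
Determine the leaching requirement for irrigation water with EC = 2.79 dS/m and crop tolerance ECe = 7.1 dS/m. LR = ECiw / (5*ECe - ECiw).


LR = ECiw / (5*ECe - ECiw)
LR = 2.79 / (5*7.1 - 2.79)
LR = 2.79 / 32.7100

0.0853


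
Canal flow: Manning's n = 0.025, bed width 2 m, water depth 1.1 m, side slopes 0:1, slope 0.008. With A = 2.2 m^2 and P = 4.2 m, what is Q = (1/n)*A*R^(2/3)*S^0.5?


R = A/P = 2.2/4.2 = 0.523810
Q = (1/0.025) * 2.2 * 0.523810^(2/3) * 0.008^0.5

5.1146 m^3/s


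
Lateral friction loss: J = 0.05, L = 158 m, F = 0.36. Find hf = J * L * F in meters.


hf = J * L * F = 0.05 * 158 * 0.36 = 2.8440 m

2.8440 m


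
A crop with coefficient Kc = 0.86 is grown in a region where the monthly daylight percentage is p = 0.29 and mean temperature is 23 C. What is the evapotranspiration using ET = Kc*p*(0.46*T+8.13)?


ET = Kc * p * (0.46*T + 8.13)
ET = 0.86 * 0.29 * (0.46*23 + 8.13)
ET = 0.86 * 0.29 * 18.7100

4.6663 mm/day


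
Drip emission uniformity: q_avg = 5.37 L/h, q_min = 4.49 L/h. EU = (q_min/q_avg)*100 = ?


EU = (q_min/q_avg)*100 = (4.49/5.37)*100 = 83.6127%

83.6127 %


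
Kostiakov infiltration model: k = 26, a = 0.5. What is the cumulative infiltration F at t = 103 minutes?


F = k * t^a = 26 * 103^0.5
F = 26 * 10.148892

263.8712 mm


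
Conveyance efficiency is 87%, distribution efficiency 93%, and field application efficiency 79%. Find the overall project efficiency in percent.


Ec = 0.87, Eb = 0.93, Ea = 0.79
E = 0.87 * 0.93 * 0.79 * 100 = 63.9189%

63.9189 %


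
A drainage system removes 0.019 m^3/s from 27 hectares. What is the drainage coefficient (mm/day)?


DC = Q * 86400 / (A * 10000) * 1000
DC = 0.019 * 86400 / (27 * 10000) * 1000
DC = 1641600.0000 / 270000

6.0800 mm/day


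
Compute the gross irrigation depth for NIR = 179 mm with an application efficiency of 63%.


Ea = 63% = 0.63
GID = NIR / Ea = 179 / 0.63 = 284.1270 mm

284.1270 mm


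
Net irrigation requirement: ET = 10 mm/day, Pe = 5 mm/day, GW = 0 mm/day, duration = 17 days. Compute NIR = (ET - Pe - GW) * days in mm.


Daily deficit = ET - Pe - GW = 10 - 5 - 0 = 5 mm/day
NIR = 5 * 17 = 85 mm

85.0000 mm


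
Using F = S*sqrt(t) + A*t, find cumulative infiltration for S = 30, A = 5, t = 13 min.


F = S*sqrt(t) + A*t
F = 30*sqrt(13) + 5*13
F = 30*3.605551 + 65

173.1665 mm


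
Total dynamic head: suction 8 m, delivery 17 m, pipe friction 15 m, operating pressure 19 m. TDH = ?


TDH = Hs + Hd + hf + Hp = 8 + 17 + 15 + 19 = 59

59 m


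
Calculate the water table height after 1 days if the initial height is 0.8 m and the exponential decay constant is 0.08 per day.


m = m0 * exp(-k*t)
m = 0.8 * exp(-0.08 * 1)
m = 0.8 * exp(-0.0800)

0.7385 m


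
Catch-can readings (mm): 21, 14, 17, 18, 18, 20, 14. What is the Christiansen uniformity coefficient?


mean = 17.428571 mm
MAD = 2.081633 mm
CU = (1 - 2.081633/17.428571)*100

88.0562 %


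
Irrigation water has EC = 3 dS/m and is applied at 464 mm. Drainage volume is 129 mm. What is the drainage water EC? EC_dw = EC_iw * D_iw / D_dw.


EC_dw = EC_iw * D_iw / D_dw
EC_dw = 3 * 464 / 129
EC_dw = 1392 / 129

10.7907 dS/m


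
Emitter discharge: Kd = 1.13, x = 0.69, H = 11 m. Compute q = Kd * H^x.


q = Kd * H^x = 1.13 * 11^0.69 = 1.13 * 5.230714

5.9107 L/h


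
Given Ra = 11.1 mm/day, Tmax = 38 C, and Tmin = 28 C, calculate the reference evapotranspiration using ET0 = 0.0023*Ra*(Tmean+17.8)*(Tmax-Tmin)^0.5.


Tmean = (Tmax + Tmin)/2 = (38 + 28)/2 = 33.0
ET0 = 0.0023 * 11.1 * (33.0 + 17.8) * sqrt(38 - 28)
ET0 = 0.0023 * 11.1 * 50.8 * 3.162278

4.1012 mm/day


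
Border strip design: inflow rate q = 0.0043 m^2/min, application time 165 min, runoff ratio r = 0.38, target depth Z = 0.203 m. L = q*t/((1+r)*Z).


L = q*t/((1+r)*Z)
L = 0.0043*165/((1+0.38)*0.203)
L = 0.7095/0.28014

2.5327 m


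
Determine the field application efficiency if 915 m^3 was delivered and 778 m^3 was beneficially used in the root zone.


Ea = V_root / V_field * 100 = 778 / 915 * 100 = 85.0273%

85.0273 %


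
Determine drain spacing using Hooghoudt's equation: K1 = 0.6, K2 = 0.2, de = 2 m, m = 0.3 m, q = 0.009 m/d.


S^2 = 8*K2*de*m/q + 4*K1*m^2/q
S^2 = 8*0.2*2*0.3/0.009 + 4*0.6*0.3^2/0.009
S = sqrt(130.6667)

11.4310 m


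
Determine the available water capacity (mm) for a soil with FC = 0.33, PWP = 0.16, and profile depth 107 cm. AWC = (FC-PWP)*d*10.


AWC = (FC - PWP) * d * 10
AWC = (0.33 - 0.16) * 107 * 10
AWC = 0.1700 * 107 * 10

181.9000 mm


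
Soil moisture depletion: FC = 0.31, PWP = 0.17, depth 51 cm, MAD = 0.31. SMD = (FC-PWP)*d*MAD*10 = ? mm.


SMD = (FC - PWP) * d * MAD * 10
SMD = (0.31 - 0.17) * 51 * 0.31 * 10
SMD = 0.1400 * 51 * 0.31 * 10

22.1340 mm


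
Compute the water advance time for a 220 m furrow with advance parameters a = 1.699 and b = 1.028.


t = (L/a)^(1/b)
t = (220/1.699)^(1/1.028)
t = 129.487934^(1/1.028)

113.4221 min


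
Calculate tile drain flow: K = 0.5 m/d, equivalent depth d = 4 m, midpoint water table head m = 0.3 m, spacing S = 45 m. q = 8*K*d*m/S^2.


q = 8*K*d*m/S^2
q = 8*0.5*4*0.3/45^2
q = 4.8000 / 2025

0.0024 m/d


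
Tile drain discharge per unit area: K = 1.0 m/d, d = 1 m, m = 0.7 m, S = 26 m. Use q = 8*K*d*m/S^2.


q = 8*K*d*m/S^2
q = 8*1.0*1*0.7/26^2
q = 5.6000 / 676

0.0083 m/d


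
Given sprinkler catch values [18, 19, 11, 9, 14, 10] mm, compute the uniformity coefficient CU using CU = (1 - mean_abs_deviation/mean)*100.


mean = 13.500000 mm
MAD = 3.500000 mm
CU = (1 - 3.500000/13.500000)*100

74.0741 %


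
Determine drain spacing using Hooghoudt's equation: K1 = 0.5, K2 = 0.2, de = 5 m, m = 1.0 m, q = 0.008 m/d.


S^2 = 8*K2*de*m/q + 4*K1*m^2/q
S^2 = 8*0.2*5*1.0/0.008 + 4*0.5*1.0^2/0.008
S = sqrt(1250.0000)

35.3553 m


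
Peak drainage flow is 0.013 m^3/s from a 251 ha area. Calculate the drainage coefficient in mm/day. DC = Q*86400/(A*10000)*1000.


DC = Q * 86400 / (A * 10000) * 1000
DC = 0.013 * 86400 / (251 * 10000) * 1000
DC = 1123200.0000 / 2510000

0.4475 mm/day


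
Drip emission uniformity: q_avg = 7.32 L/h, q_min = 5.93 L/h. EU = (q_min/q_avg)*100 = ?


EU = (q_min/q_avg)*100 = (5.93/7.32)*100 = 81.0109%

81.0109 %


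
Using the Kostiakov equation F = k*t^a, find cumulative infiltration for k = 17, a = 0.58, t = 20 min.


F = k * t^a = 17 * 20^0.58
F = 17 * 5.683258

96.6154 mm


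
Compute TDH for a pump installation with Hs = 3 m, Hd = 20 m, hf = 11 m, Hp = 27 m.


TDH = Hs + Hd + hf + Hp = 3 + 20 + 11 + 27 = 61

61 m


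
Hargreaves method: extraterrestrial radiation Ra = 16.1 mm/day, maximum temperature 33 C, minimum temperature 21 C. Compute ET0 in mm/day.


Tmean = (Tmax + Tmin)/2 = (33 + 21)/2 = 27.0
ET0 = 0.0023 * 16.1 * (27.0 + 17.8) * sqrt(33 - 21)
ET0 = 0.0023 * 16.1 * 44.8 * 3.464102

5.7468 mm/day


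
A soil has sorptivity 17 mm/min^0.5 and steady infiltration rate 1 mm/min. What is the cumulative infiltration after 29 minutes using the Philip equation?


F = S*sqrt(t) + A*t
F = 17*sqrt(29) + 1*29
F = 17*5.385165 + 29

120.5478 mm


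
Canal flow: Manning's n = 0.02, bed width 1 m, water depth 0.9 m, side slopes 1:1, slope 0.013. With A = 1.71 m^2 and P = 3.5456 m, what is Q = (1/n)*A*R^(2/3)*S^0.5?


R = A/P = 1.71/3.5456 = 0.482288
Q = (1/0.02) * 1.71 * 0.482288^(2/3) * 0.013^0.5

5.9953 m^3/s


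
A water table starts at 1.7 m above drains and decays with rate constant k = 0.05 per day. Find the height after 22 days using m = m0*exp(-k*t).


m = m0 * exp(-k*t)
m = 1.7 * exp(-0.05 * 22)
m = 1.7 * exp(-1.1000)

0.5659 m


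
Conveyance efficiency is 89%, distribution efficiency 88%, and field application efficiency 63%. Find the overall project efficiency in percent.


Ec = 0.89, Eb = 0.88, Ea = 0.63
E = 0.89 * 0.88 * 0.63 * 100 = 49.3416%

49.3416 %


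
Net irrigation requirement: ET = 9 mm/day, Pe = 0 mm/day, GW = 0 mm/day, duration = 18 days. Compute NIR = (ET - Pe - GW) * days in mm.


Daily deficit = ET - Pe - GW = 9 - 0 - 0 = 9 mm/day
NIR = 9 * 18 = 162 mm

162.0000 mm


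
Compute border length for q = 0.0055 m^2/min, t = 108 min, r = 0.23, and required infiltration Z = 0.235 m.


L = q*t/((1+r)*Z)
L = 0.0055*108/((1+0.23)*0.235)
L = 0.594/0.28905

2.0550 m


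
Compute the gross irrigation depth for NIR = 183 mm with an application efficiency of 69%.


Ea = 69% = 0.69
GID = NIR / Ea = 183 / 0.69 = 265.2174 mm

265.2174 mm


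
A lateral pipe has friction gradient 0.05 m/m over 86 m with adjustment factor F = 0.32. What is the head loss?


hf = J * L * F = 0.05 * 86 * 0.32 = 1.3760 m

1.3760 m


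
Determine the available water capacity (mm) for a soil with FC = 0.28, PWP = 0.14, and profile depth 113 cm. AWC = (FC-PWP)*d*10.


AWC = (FC - PWP) * d * 10
AWC = (0.28 - 0.14) * 113 * 10
AWC = 0.1400 * 113 * 10

158.2000 mm


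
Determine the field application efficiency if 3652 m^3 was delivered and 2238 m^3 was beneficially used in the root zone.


Ea = V_root / V_field * 100 = 2238 / 3652 * 100 = 61.2815%

61.2815 %


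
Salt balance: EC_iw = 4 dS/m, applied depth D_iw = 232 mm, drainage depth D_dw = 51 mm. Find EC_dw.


EC_dw = EC_iw * D_iw / D_dw
EC_dw = 4 * 232 / 51
EC_dw = 928 / 51

18.1961 dS/m


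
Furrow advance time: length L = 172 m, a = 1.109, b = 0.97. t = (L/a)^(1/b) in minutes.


t = (L/a)^(1/b)
t = (172/1.109)^(1/0.97)
t = 155.094680^(1/0.97)

181.2789 min


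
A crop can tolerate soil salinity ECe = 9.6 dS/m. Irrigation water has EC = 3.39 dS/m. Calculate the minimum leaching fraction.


LR = ECiw / (5*ECe - ECiw)
LR = 3.39 / (5*9.6 - 3.39)
LR = 3.39 / 44.6100

0.0760


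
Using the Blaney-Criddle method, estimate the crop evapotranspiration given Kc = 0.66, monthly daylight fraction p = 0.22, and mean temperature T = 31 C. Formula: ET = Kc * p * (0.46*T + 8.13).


ET = Kc * p * (0.46*T + 8.13)
ET = 0.66 * 0.22 * (0.46*31 + 8.13)
ET = 0.66 * 0.22 * 22.3900

3.2510 mm/day


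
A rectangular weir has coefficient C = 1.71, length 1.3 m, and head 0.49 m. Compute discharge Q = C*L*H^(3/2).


Q = C * L * H^(3/2) = 1.71 * 1.3 * 0.49^1.5 = 1.71 * 1.3 * 0.343000

0.7625 m^3/s


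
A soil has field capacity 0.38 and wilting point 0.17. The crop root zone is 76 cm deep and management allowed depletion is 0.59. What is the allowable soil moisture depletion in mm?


SMD = (FC - PWP) * d * MAD * 10
SMD = (0.38 - 0.17) * 76 * 0.59 * 10
SMD = 0.2100 * 76 * 0.59 * 10

94.1640 mm


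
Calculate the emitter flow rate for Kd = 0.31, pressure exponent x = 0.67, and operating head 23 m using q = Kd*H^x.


q = Kd * H^x = 0.31 * 23^0.67 = 0.31 * 8.172551

2.5335 L/h


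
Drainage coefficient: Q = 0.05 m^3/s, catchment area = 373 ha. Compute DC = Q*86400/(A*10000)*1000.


DC = Q * 86400 / (A * 10000) * 1000
DC = 0.05 * 86400 / (373 * 10000) * 1000
DC = 4320000.0000 / 3730000

1.1582 mm/day


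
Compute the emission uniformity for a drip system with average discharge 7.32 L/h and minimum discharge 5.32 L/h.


EU = (q_min/q_avg)*100 = (5.32/7.32)*100 = 72.6776%

72.6776 %


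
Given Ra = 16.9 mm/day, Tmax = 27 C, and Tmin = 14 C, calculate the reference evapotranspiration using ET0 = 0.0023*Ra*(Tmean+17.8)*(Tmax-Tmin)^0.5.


Tmean = (Tmax + Tmin)/2 = (27 + 14)/2 = 20.5
ET0 = 0.0023 * 16.9 * (20.5 + 17.8) * sqrt(27 - 14)
ET0 = 0.0023 * 16.9 * 38.3 * 3.605551

5.3677 mm/day


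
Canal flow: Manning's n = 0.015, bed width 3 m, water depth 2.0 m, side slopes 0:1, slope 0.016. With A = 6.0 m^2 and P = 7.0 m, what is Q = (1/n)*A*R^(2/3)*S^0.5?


R = A/P = 6.0/7.0 = 0.857143
Q = (1/0.015) * 6.0 * 0.857143^(2/3) * 0.016^0.5

45.6551 m^3/s


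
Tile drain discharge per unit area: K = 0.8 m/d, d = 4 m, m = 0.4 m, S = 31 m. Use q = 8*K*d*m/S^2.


q = 8*K*d*m/S^2
q = 8*0.8*4*0.4/31^2
q = 10.2400 / 961

0.0107 m/d


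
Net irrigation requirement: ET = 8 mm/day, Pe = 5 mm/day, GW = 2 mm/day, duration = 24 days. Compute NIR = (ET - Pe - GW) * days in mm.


Daily deficit = ET - Pe - GW = 8 - 5 - 2 = 1 mm/day
NIR = 1 * 24 = 24 mm

24.0000 mm


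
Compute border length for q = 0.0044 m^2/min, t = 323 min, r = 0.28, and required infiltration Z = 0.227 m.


L = q*t/((1+r)*Z)
L = 0.0044*323/((1+0.28)*0.227)
L = 1.4212/0.29056

4.8912 m


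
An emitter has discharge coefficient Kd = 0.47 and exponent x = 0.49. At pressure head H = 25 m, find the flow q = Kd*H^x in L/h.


q = Kd * H^x = 0.47 * 25^0.49 = 0.47 * 4.841619

2.2756 L/h


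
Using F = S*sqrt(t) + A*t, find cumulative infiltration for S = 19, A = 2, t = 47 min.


F = S*sqrt(t) + A*t
F = 19*sqrt(47) + 2*47
F = 19*6.855655 + 94

224.2574 mm


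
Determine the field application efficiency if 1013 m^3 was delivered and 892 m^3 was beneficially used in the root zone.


Ea = V_root / V_field * 100 = 892 / 1013 * 100 = 88.0553%

88.0553 %


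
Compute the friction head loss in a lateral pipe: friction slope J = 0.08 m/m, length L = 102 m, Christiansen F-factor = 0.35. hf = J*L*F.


hf = J * L * F = 0.08 * 102 * 0.35 = 2.8560 m

2.8560 m


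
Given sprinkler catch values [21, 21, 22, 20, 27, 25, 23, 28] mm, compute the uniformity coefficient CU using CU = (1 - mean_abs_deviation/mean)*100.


mean = 23.375000 mm
MAD = 2.468750 mm
CU = (1 - 2.468750/23.375000)*100

89.4385 %


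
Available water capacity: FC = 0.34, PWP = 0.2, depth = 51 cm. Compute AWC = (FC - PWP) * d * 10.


AWC = (FC - PWP) * d * 10
AWC = (0.34 - 0.2) * 51 * 10
AWC = 0.1400 * 51 * 10

71.4000 mm


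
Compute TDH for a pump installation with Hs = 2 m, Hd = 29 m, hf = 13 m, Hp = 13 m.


TDH = Hs + Hd + hf + Hp = 2 + 29 + 13 + 13 = 57

57 m


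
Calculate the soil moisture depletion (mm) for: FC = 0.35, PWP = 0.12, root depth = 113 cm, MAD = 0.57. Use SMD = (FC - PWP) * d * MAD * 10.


SMD = (FC - PWP) * d * MAD * 10
SMD = (0.35 - 0.12) * 113 * 0.57 * 10
SMD = 0.2300 * 113 * 0.57 * 10

148.1430 mm


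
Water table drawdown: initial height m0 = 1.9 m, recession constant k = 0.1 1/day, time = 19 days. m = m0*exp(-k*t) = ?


m = m0 * exp(-k*t)
m = 1.9 * exp(-0.1 * 19)
m = 1.9 * exp(-1.9000)

0.2842 m


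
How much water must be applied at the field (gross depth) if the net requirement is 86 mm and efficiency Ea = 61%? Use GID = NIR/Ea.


Ea = 61% = 0.61
GID = NIR / Ea = 86 / 0.61 = 140.9836 mm

140.9836 mm


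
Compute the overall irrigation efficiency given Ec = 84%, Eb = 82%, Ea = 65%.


Ec = 0.84, Eb = 0.82, Ea = 0.65
E = 0.84 * 0.82 * 0.65 * 100 = 44.7720%

44.7720 %


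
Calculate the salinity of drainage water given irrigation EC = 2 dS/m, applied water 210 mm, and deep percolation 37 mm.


EC_dw = EC_iw * D_iw / D_dw
EC_dw = 2 * 210 / 37
EC_dw = 420 / 37

11.3514 dS/m


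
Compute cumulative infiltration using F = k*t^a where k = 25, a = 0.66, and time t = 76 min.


F = k * t^a = 25 * 76^0.66
F = 25 * 17.431589

435.7897 mm


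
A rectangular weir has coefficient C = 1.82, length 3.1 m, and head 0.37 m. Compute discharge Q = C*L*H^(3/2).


Q = C * L * H^(3/2) = 1.82 * 3.1 * 0.37^1.5 = 1.82 * 3.1 * 0.225062

1.2698 m^3/s


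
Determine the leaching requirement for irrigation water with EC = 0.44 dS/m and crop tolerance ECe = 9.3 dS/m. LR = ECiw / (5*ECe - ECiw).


LR = ECiw / (5*ECe - ECiw)
LR = 0.44 / (5*9.3 - 0.44)
LR = 0.44 / 46.0600

0.0096


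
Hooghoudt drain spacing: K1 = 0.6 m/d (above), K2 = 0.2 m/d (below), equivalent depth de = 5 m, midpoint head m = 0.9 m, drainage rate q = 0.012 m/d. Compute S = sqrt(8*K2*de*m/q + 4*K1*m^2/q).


S^2 = 8*K2*de*m/q + 4*K1*m^2/q
S^2 = 8*0.2*5*0.9/0.012 + 4*0.6*0.9^2/0.012
S = sqrt(762.0000)

27.6043 m


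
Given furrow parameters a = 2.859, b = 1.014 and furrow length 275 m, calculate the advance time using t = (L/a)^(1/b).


t = (L/a)^(1/b)
t = (275/2.859)^(1/1.014)
t = 96.187478^(1/1.014)

90.3105 min


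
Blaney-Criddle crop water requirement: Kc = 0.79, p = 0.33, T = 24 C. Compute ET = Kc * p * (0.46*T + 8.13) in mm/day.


ET = Kc * p * (0.46*T + 8.13)
ET = 0.79 * 0.33 * (0.46*24 + 8.13)
ET = 0.79 * 0.33 * 19.1700

4.9976 mm/day


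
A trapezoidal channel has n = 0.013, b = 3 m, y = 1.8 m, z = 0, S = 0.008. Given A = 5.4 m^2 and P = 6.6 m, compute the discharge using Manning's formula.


R = A/P = 5.4/6.6 = 0.818182
Q = (1/0.013) * 5.4 * 0.818182^(2/3) * 0.008^0.5

32.5009 m^3/s


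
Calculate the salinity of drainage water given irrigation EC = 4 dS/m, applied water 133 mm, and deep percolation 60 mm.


EC_dw = EC_iw * D_iw / D_dw
EC_dw = 4 * 133 / 60
EC_dw = 532 / 60

8.8667 dS/m


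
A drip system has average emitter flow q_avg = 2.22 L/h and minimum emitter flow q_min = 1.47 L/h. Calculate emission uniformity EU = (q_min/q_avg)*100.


EU = (q_min/q_avg)*100 = (1.47/2.22)*100 = 66.2162%

66.2162 %


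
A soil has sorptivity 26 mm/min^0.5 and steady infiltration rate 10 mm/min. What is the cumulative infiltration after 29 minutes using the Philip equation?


F = S*sqrt(t) + A*t
F = 26*sqrt(29) + 10*29
F = 26*5.385165 + 290

430.0143 mm


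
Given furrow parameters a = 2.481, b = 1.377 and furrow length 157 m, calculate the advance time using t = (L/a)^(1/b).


t = (L/a)^(1/b)
t = (157/2.481)^(1/1.377)
t = 63.280935^(1/1.377)

20.3289 min


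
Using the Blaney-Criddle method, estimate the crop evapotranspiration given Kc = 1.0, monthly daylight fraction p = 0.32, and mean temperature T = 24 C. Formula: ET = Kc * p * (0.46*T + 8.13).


ET = Kc * p * (0.46*T + 8.13)
ET = 1.0 * 0.32 * (0.46*24 + 8.13)
ET = 1.0 * 0.32 * 19.1700

6.1344 mm/day


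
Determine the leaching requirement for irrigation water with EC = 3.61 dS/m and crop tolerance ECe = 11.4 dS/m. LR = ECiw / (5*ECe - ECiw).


LR = ECiw / (5*ECe - ECiw)
LR = 3.61 / (5*11.4 - 3.61)
LR = 3.61 / 53.3900

0.0676


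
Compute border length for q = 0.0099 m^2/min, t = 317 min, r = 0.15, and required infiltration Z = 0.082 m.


L = q*t/((1+r)*Z)
L = 0.0099*317/((1+0.15)*0.082)
L = 3.1383/0.0943

33.2800 m


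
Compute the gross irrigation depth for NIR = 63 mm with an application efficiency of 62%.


Ea = 62% = 0.62
GID = NIR / Ea = 63 / 0.62 = 101.6129 mm

101.6129 mm


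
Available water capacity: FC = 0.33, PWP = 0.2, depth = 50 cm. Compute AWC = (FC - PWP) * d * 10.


AWC = (FC - PWP) * d * 10
AWC = (0.33 - 0.2) * 50 * 10
AWC = 0.1300 * 50 * 10

65.0000 mm


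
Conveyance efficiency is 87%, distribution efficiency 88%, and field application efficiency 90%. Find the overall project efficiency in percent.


Ec = 0.87, Eb = 0.88, Ea = 0.9
E = 0.87 * 0.88 * 0.9 * 100 = 68.9040%

68.9040 %


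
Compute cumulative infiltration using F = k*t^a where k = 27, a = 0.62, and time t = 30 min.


F = k * t^a = 27 * 30^0.62
F = 27 * 8.237875

222.4226 mm


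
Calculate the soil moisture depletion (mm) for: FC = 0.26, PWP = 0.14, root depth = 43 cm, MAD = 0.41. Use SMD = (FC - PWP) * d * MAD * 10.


SMD = (FC - PWP) * d * MAD * 10
SMD = (0.26 - 0.14) * 43 * 0.41 * 10
SMD = 0.1200 * 43 * 0.41 * 10

21.1560 mm


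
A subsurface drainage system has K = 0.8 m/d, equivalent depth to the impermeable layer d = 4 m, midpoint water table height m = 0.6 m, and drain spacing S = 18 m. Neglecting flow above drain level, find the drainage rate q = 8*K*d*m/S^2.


q = 8*K*d*m/S^2
q = 8*0.8*4*0.6/18^2
q = 15.3600 / 324

0.0474 m/d


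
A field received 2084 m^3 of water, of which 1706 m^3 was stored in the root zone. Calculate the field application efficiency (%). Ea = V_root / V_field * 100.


Ea = V_root / V_field * 100 = 1706 / 2084 * 100 = 81.8618%

81.8618 %


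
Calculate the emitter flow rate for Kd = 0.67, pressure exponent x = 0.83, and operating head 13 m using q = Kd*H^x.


q = Kd * H^x = 0.67 * 13^0.83 = 0.67 * 8.405683

5.6318 L/h


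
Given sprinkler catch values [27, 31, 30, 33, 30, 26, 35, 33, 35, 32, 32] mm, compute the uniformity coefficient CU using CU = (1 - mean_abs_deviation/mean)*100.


mean = 31.272727 mm
MAD = 2.247934 mm
CU = (1 - 2.247934/31.272727)*100

92.8118 %


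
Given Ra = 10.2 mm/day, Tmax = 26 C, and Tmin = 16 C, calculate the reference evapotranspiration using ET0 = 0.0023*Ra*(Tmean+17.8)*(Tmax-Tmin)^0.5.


Tmean = (Tmax + Tmin)/2 = (26 + 16)/2 = 21.0
ET0 = 0.0023 * 10.2 * (21.0 + 17.8) * sqrt(26 - 16)
ET0 = 0.0023 * 10.2 * 38.8 * 3.162278

2.8785 mm/day


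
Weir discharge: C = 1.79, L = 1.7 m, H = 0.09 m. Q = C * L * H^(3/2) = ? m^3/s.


Q = C * L * H^(3/2) = 1.79 * 1.7 * 0.09^1.5 = 1.79 * 1.7 * 0.027000

0.0822 m^3/s


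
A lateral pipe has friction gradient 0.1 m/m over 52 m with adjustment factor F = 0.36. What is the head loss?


hf = J * L * F = 0.1 * 52 * 0.36 = 1.8720 m

1.8720 m


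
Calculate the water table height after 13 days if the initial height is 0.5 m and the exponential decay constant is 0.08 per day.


m = m0 * exp(-k*t)
m = 0.5 * exp(-0.08 * 13)
m = 0.5 * exp(-1.0400)

0.1767 m


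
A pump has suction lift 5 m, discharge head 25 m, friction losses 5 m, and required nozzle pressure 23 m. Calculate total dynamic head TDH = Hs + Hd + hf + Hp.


TDH = Hs + Hd + hf + Hp = 5 + 25 + 5 + 23 = 58

58 m


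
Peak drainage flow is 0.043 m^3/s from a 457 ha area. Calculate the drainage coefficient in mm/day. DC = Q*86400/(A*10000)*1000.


DC = Q * 86400 / (A * 10000) * 1000
DC = 0.043 * 86400 / (457 * 10000) * 1000
DC = 3715200.0000 / 4570000

0.8130 mm/day


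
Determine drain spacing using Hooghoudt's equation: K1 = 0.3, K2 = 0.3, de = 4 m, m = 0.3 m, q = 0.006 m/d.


S^2 = 8*K2*de*m/q + 4*K1*m^2/q
S^2 = 8*0.3*4*0.3/0.006 + 4*0.3*0.3^2/0.006
S = sqrt(498.0000)

22.3159 m


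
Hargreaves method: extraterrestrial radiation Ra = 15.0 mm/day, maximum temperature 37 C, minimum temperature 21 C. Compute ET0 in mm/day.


Tmean = (Tmax + Tmin)/2 = (37 + 21)/2 = 29.0
ET0 = 0.0023 * 15.0 * (29.0 + 17.8) * sqrt(37 - 21)
ET0 = 0.0023 * 15.0 * 46.8 * 4.000000

6.4584 mm/day


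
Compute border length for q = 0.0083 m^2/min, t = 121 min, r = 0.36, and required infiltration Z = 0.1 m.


L = q*t/((1+r)*Z)
L = 0.0083*121/((1+0.36)*0.1)
L = 1.0043/0.136

7.3846 m


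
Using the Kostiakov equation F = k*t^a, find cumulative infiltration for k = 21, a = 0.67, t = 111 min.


F = k * t^a = 21 * 111^0.67
F = 21 * 23.462074

492.7036 mm


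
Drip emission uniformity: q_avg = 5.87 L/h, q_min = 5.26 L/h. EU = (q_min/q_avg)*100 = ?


EU = (q_min/q_avg)*100 = (5.26/5.87)*100 = 89.6082%

89.6082 %


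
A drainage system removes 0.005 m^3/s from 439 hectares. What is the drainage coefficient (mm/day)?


DC = Q * 86400 / (A * 10000) * 1000
DC = 0.005 * 86400 / (439 * 10000) * 1000
DC = 432000.0000 / 4390000

0.0984 mm/day


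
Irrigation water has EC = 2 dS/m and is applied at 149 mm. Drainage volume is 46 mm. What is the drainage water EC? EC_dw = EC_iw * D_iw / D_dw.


EC_dw = EC_iw * D_iw / D_dw
EC_dw = 2 * 149 / 46
EC_dw = 298 / 46

6.4783 dS/m


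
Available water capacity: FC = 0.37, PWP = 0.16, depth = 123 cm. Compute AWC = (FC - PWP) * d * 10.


AWC = (FC - PWP) * d * 10
AWC = (0.37 - 0.16) * 123 * 10
AWC = 0.2100 * 123 * 10

258.3000 mm


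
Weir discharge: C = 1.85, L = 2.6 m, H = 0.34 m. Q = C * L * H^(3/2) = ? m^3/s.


Q = C * L * H^(3/2) = 1.85 * 2.6 * 0.34^1.5 = 1.85 * 2.6 * 0.198252

0.9536 m^3/s


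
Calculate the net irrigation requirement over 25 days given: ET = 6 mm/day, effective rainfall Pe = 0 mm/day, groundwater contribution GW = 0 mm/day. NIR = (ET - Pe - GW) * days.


Daily deficit = ET - Pe - GW = 6 - 0 - 0 = 6 mm/day
NIR = 6 * 25 = 150 mm

150.0000 mm


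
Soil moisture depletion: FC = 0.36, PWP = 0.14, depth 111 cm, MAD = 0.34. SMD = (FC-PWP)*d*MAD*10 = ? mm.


SMD = (FC - PWP) * d * MAD * 10
SMD = (0.36 - 0.14) * 111 * 0.34 * 10
SMD = 0.2200 * 111 * 0.34 * 10

83.0280 mm


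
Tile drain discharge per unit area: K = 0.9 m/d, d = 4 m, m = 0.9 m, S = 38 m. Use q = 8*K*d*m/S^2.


q = 8*K*d*m/S^2
q = 8*0.9*4*0.9/38^2
q = 25.9200 / 1444

0.0180 m/d


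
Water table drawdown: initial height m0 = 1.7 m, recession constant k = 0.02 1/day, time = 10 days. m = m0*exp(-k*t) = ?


m = m0 * exp(-k*t)
m = 1.7 * exp(-0.02 * 10)
m = 1.7 * exp(-0.2000)

1.3918 m


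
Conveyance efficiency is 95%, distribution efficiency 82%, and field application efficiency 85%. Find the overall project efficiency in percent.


Ec = 0.95, Eb = 0.82, Ea = 0.85
E = 0.95 * 0.82 * 0.85 * 100 = 66.2150%

66.2150 %


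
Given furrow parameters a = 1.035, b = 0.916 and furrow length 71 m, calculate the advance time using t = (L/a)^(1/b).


t = (L/a)^(1/b)
t = (71/1.035)^(1/0.916)
t = 68.599034^(1/0.916)

101.0913 min


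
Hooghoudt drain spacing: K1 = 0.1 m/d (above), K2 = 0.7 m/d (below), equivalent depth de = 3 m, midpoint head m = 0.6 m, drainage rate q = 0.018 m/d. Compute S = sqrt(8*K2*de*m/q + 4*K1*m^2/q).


S^2 = 8*K2*de*m/q + 4*K1*m^2/q
S^2 = 8*0.7*3*0.6/0.018 + 4*0.1*0.6^2/0.018
S = sqrt(568.0000)

23.8328 m


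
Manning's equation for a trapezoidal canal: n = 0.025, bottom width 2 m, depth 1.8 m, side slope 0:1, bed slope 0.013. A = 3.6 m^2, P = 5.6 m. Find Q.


R = A/P = 3.6/5.6 = 0.642857
Q = (1/0.025) * 3.6 * 0.642857^(2/3) * 0.013^0.5

12.2295 m^3/s


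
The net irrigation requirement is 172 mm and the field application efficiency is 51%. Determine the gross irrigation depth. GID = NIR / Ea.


Ea = 51% = 0.51
GID = NIR / Ea = 172 / 0.51 = 337.2549 mm

337.2549 mm


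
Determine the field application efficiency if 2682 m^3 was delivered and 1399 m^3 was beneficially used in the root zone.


Ea = V_root / V_field * 100 = 1399 / 2682 * 100 = 52.1626%

52.1626 %


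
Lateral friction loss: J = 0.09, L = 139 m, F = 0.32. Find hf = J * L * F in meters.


hf = J * L * F = 0.09 * 139 * 0.32 = 4.0032 m

4.0032 m


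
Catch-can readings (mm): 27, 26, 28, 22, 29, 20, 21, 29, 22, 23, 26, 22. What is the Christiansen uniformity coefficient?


mean = 24.583333 mm
MAD = 2.916667 mm
CU = (1 - 2.916667/24.583333)*100

88.1356 %


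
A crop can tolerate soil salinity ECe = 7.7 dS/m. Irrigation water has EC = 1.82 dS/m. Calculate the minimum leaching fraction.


LR = ECiw / (5*ECe - ECiw)
LR = 1.82 / (5*7.7 - 1.82)
LR = 1.82 / 36.6800

0.0496


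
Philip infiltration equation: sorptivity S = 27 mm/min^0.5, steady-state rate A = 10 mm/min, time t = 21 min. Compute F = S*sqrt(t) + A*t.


F = S*sqrt(t) + A*t
F = 27*sqrt(21) + 10*21
F = 27*4.582576 + 210

333.7296 mm


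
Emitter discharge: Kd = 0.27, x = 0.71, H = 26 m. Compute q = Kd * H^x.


q = Kd * H^x = 0.27 * 26^0.71 = 0.27 * 10.107205

2.7289 L/h


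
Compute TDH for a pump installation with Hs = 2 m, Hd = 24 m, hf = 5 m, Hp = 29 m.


TDH = Hs + Hd + hf + Hp = 2 + 24 + 5 + 29 = 60

60 m


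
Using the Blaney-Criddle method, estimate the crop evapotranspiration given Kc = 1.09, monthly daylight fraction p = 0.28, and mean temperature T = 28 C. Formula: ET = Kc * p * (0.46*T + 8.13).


ET = Kc * p * (0.46*T + 8.13)
ET = 1.09 * 0.28 * (0.46*28 + 8.13)
ET = 1.09 * 0.28 * 21.0100

6.4123 mm/day


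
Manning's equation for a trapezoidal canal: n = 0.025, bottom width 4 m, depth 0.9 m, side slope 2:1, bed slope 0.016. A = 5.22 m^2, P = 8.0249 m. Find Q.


R = A/P = 5.22/8.0249 = 0.650475
Q = (1/0.025) * 5.22 * 0.650475^(2/3) * 0.016^0.5

19.8279 m^3/s
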